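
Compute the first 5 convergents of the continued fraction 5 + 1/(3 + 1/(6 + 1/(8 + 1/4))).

Using the convergent recurrence p_i = a_i*p_{i-1} + p_{i-2}, q_i = a_i*q_{i-1} + q_{i-2} with p_{-2}=0, p_{-1}=1, q_{-2}=1, q_{-1}=0:
  i=0: a_0=5, p_0 = 5*1 + 0 = 5, q_0 = 5*0 + 1 = 1.
  i=1: a_1=3, p_1 = 3*5 + 1 = 16, q_1 = 3*1 + 0 = 3.
  i=2: a_2=6, p_2 = 6*16 + 5 = 101, q_2 = 6*3 + 1 = 19.
  i=3: a_3=8, p_3 = 8*101 + 16 = 824, q_3 = 8*19 + 3 = 155.
  i=4: a_4=4, p_4 = 4*824 + 101 = 3397, q_4 = 4*155 + 19 = 639.

5/1, 16/3, 101/19, 824/155, 3397/639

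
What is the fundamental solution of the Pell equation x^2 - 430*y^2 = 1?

(x, y) = (2862251, 138030)

First expand sqrt(430) as a continued fraction. With x_i = (sqrt(430) + m_i)/d_i and (m_0, d_0) = (0, 1): a_0 = floor(sqrt(430)) = 20, since 20^2 = 400 <= 430 < 441 = 21^2.
Iterate m_{i+1} = d_i*a_i - m_i, d_{i+1} = (430 - m_{i+1}^2)/d_i, a_{i+1} = floor((a_0 + m_{i+1})/d_{i+1}):
  m_1 = 1*20 - 0 = 20, d_1 = (430 - 20^2)/1 = 30/1 = 30, a_1 = floor((20 + 20)/30) = 1.
  m_2 = 30*1 - 20 = 10, d_2 = (430 - 10^2)/30 = 330/30 = 11, a_2 = floor((20 + 10)/11) = 2.
  m_3 = 11*2 - 10 = 12, d_3 = (430 - 12^2)/11 = 286/11 = 26, a_3 = floor((20 + 12)/26) = 1.
  m_4 = 26*1 - 12 = 14, d_4 = (430 - 14^2)/26 = 234/26 = 9, a_4 = floor((20 + 14)/9) = 3.
  m_5 = 9*3 - 14 = 13, d_5 = (430 - 13^2)/9 = 261/9 = 29, a_5 = floor((20 + 13)/29) = 1.
  m_6 = 29*1 - 13 = 16, d_6 = (430 - 16^2)/29 = 174/29 = 6, a_6 = floor((20 + 16)/6) = 6.
  m_7 = 6*6 - 16 = 20, d_7 = (430 - 20^2)/6 = 30/6 = 5, a_7 = floor((20 + 20)/5) = 8.
  m_8 = 5*8 - 20 = 20, d_8 = (430 - 20^2)/5 = 30/5 = 6, a_8 = floor((20 + 20)/6) = 6.
  m_9 = 6*6 - 20 = 16, d_9 = (430 - 16^2)/6 = 174/6 = 29, a_9 = floor((20 + 16)/29) = 1.
  m_10 = 29*1 - 16 = 13, d_10 = (430 - 13^2)/29 = 261/29 = 9, a_10 = floor((20 + 13)/9) = 3.
  m_11 = 9*3 - 13 = 14, d_11 = (430 - 14^2)/9 = 234/9 = 26, a_11 = floor((20 + 14)/26) = 1.
  m_12 = 26*1 - 14 = 12, d_12 = (430 - 12^2)/26 = 286/26 = 11, a_12 = floor((20 + 12)/11) = 2.
  m_13 = 11*2 - 12 = 10, d_13 = (430 - 10^2)/11 = 330/11 = 30, a_13 = floor((20 + 10)/30) = 1.
  m_14 = 30*1 - 10 = 20, d_14 = (430 - 20^2)/30 = 30/30 = 1, a_14 = floor((20 + 20)/1) = 40.
  m_15 = 1*40 - 20 = 20, d_15 = (430 - 20^2)/1 = 30/1 = 30: (m_15, d_15) = (m_1, d_1) = (20, 30), so from here the quotients repeat a_1, ..., a_14; the period length is 14.
So sqrt(430) = [20; (1, 2, 1, 3, 1, 6, 8, 6, 1, 3, 1, 2, 1, 40)] with period length k = 14.
k is even, so the fundamental solution of x^2 - 430y^2 = 1 is (p_{k-1}, q_{k-1}) = (p_13, q_13); compute convergents through index 13.
Convergents (p_i = a_i*p_{i-1} + p_{i-2}, q_i = a_i*q_{i-1} + q_{i-2} with p_{-2}=0, p_{-1}=1, q_{-2}=1, q_{-1}=0):
  i=0: a_0=20, p_0 = 20*1 + 0 = 20, q_0 = 20*0 + 1 = 1.
  i=1: a_1=1, p_1 = 1*20 + 1 = 21, q_1 = 1*1 + 0 = 1.
  i=2: a_2=2, p_2 = 2*21 + 20 = 62, q_2 = 2*1 + 1 = 3.
  i=3: a_3=1, p_3 = 1*62 + 21 = 83, q_3 = 1*3 + 1 = 4.
  i=4: a_4=3, p_4 = 3*83 + 62 = 311, q_4 = 3*4 + 3 = 15.
  i=5: a_5=1, p_5 = 1*311 + 83 = 394, q_5 = 1*15 + 4 = 19.
  i=6: a_6=6, p_6 = 6*394 + 311 = 2675, q_6 = 6*19 + 15 = 129.
  i=7: a_7=8, p_7 = 8*2675 + 394 = 21794, q_7 = 8*129 + 19 = 1051.
  i=8: a_8=6, p_8 = 6*21794 + 2675 = 133439, q_8 = 6*1051 + 129 = 6435.
  i=9: a_9=1, p_9 = 1*133439 + 21794 = 155233, q_9 = 1*6435 + 1051 = 7486.
  i=10: a_10=3, p_10 = 3*155233 + 133439 = 599138, q_10 = 3*7486 + 6435 = 28893.
  i=11: a_11=1, p_11 = 1*599138 + 155233 = 754371, q_11 = 1*28893 + 7486 = 36379.
  i=12: a_12=2, p_12 = 2*754371 + 599138 = 2107880, q_12 = 2*36379 + 28893 = 101651.
  i=13: a_13=1, p_13 = 1*2107880 + 754371 = 2862251, q_13 = 1*101651 + 36379 = 138030.
Check: 2862251^2 - 430*138030^2 = 8192480787001 - 8192480787000 = 1, so (x, y) = (2862251, 138030) solves the equation, and by the theorem it is the least positive solution.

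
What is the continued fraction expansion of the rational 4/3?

[1; 3]

Run the Euclidean algorithm on 4 and 3; the successive quotients are the partial quotients a_0, a_1, ... (each step inverts the fractional part left over by the previous one):
  4 = 1*3 + 1, so a_0 = 1.
  3 = 3*1 + 0, so a_1 = 3.
The remainder reaches 0 after 2 divisions, so the expansion has 2 partial quotients, read off in order.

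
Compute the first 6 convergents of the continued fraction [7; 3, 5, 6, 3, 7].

7/1, 22/3, 117/16, 724/99, 2289/313, 16747/2290

Using the convergent recurrence p_i = a_i*p_{i-1} + p_{i-2}, q_i = a_i*q_{i-1} + q_{i-2} with p_{-2}=0, p_{-1}=1, q_{-2}=1, q_{-1}=0:
  i=0: a_0=7, p_0 = 7*1 + 0 = 7, q_0 = 7*0 + 1 = 1.
  i=1: a_1=3, p_1 = 3*7 + 1 = 22, q_1 = 3*1 + 0 = 3.
  i=2: a_2=5, p_2 = 5*22 + 7 = 117, q_2 = 5*3 + 1 = 16.
  i=3: a_3=6, p_3 = 6*117 + 22 = 724, q_3 = 6*16 + 3 = 99.
  i=4: a_4=3, p_4 = 3*724 + 117 = 2289, q_4 = 3*99 + 16 = 313.
  i=5: a_5=7, p_5 = 7*2289 + 724 = 16747, q_5 = 7*313 + 99 = 2290.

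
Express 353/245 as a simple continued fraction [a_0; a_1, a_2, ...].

[1; 2, 3, 1, 2, 1, 1, 1, 2]

Run the Euclidean algorithm on 353 and 245; the successive quotients are the partial quotients a_0, a_1, ... (each step inverts the fractional part left over by the previous one):
  353 = 1*245 + 108, so a_0 = 1.
  245 = 2*108 + 29, so a_1 = 2.
  108 = 3*29 + 21, so a_2 = 3.
  29 = 1*21 + 8, so a_3 = 1.
  21 = 2*8 + 5, so a_4 = 2.
  8 = 1*5 + 3, so a_5 = 1.
  5 = 1*3 + 2, so a_6 = 1.
  3 = 1*2 + 1, so a_7 = 1.
  2 = 2*1 + 0, so a_8 = 2.
The remainder reaches 0 after 9 divisions, so the expansion has 9 partial quotients, read off in order.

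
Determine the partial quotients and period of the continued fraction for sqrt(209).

[14; (2, 5, 3, 2, 3, 5, 2, 28)]

Write x_i = (sqrt(209) + m_i)/d_i with (m_0, d_0) = (0, 1). a_0 = floor(sqrt(209)) = 14, since 14^2 = 196 <= 209 < 225 = 15^2.
Iterate m_{i+1} = d_i*a_i - m_i, d_{i+1} = (209 - m_{i+1}^2)/d_i, a_{i+1} = floor((a_0 + m_{i+1})/d_{i+1}):
  m_1 = 1*14 - 0 = 14, d_1 = (209 - 14^2)/1 = 13/1 = 13, a_1 = floor((14 + 14)/13) = 2.
  m_2 = 13*2 - 14 = 12, d_2 = (209 - 12^2)/13 = 65/13 = 5, a_2 = floor((14 + 12)/5) = 5.
  m_3 = 5*5 - 12 = 13, d_3 = (209 - 13^2)/5 = 40/5 = 8, a_3 = floor((14 + 13)/8) = 3.
  m_4 = 8*3 - 13 = 11, d_4 = (209 - 11^2)/8 = 88/8 = 11, a_4 = floor((14 + 11)/11) = 2.
  m_5 = 11*2 - 11 = 11, d_5 = (209 - 11^2)/11 = 88/11 = 8, a_5 = floor((14 + 11)/8) = 3.
  m_6 = 8*3 - 11 = 13, d_6 = (209 - 13^2)/8 = 40/8 = 5, a_6 = floor((14 + 13)/5) = 5.
  m_7 = 5*5 - 13 = 12, d_7 = (209 - 12^2)/5 = 65/5 = 13, a_7 = floor((14 + 12)/13) = 2.
  m_8 = 13*2 - 12 = 14, d_8 = (209 - 14^2)/13 = 13/13 = 1, a_8 = floor((14 + 14)/1) = 28.
  m_9 = 1*28 - 14 = 14, d_9 = (209 - 14^2)/1 = 13/1 = 13: (m_9, d_9) = (m_1, d_1) = (14, 13), so from here the quotients repeat a_1, ..., a_8; the period length is 8.
Hence the expansion of sqrt(209) is a_0 = 14 followed by the repeating block 2, 5, 3, 2, 3, 5, 2, 28 (period 8).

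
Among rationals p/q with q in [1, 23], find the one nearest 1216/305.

Expand x = 1216/305 as a continued fraction with the Euclidean algorithm:
  1216 = 3*305 + 301, so a_0 = 3.
  305 = 1*301 + 4, so a_1 = 1.
  301 = 75*4 + 1, so a_2 = 75.
  4 = 4*1 + 0, so a_3 = 4.
so x = [3; 1, 75, 4].
Convergents (p_i = a_i*p_{i-1} + p_{i-2}, q_i = a_i*q_{i-1} + q_{i-2} with p_{-2}=0, p_{-1}=1, q_{-2}=1, q_{-1}=0), until the denominator exceeds 23:
  i=0: a_0=3, p_0 = 3*1 + 0 = 3, q_0 = 3*0 + 1 = 1.
  i=1: a_1=1, p_1 = 1*3 + 1 = 4, q_1 = 1*1 + 0 = 1.
  i=2: a_2=75, p_2 = 75*4 + 3 = 303, q_2 = 75*1 + 1 = 76.
q_2 = 76 > 23, so the last convergent with denominator <= 23 is p_1/q_1 = 4/1.
The closest fraction with denominator <= 23 is either p_1/q_1 or the intermediate fraction (k*p_1 + p_0)/(k*q_1 + q_0) with the largest k >= 1 whose denominator stays <= 23; these approach x as k grows, and every other convergent or intermediate fraction in range is farther away.
Largest k: floor((23 - q_0)/q_1) = floor((23 - 1)/1) = 22.
That gives (22*4 + 3)/(22*1 + 1) = 91/23.
Compare the errors: |x - 4/1| = |1216*1 - 4*305|/(305*1) = 4/305, and |x - 91/23| = |1216*23 - 91*305|/(305*23) = 213/7015.
Cross-multiplying, 4*7015 = 28060 < 64965 = 213*305, so 4/305 is smaller: the convergent 4/1 is closer to x than 91/23.

4/1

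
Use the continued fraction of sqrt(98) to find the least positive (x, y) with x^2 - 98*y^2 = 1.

First expand sqrt(98) as a continued fraction. With x_i = (sqrt(98) + m_i)/d_i and (m_0, d_0) = (0, 1): a_0 = floor(sqrt(98)) = 9, since 9^2 = 81 <= 98 < 100 = 10^2.
Iterate m_{i+1} = d_i*a_i - m_i, d_{i+1} = (98 - m_{i+1}^2)/d_i, a_{i+1} = floor((a_0 + m_{i+1})/d_{i+1}):
  m_1 = 1*9 - 0 = 9, d_1 = (98 - 9^2)/1 = 17/1 = 17, a_1 = floor((9 + 9)/17) = 1.
  m_2 = 17*1 - 9 = 8, d_2 = (98 - 8^2)/17 = 34/17 = 2, a_2 = floor((9 + 8)/2) = 8.
  m_3 = 2*8 - 8 = 8, d_3 = (98 - 8^2)/2 = 34/2 = 17, a_3 = floor((9 + 8)/17) = 1.
  m_4 = 17*1 - 8 = 9, d_4 = (98 - 9^2)/17 = 17/17 = 1, a_4 = floor((9 + 9)/1) = 18.
  m_5 = 1*18 - 9 = 9, d_5 = (98 - 9^2)/1 = 17/1 = 17: (m_5, d_5) = (m_1, d_1) = (9, 17), so from here the quotients repeat a_1, ..., a_4; the period length is 4.
So sqrt(98) = [9; (1, 8, 1, 18)] with period length k = 4.
k is even, so the fundamental solution of x^2 - 98y^2 = 1 is (p_{k-1}, q_{k-1}) = (p_3, q_3); compute convergents through index 3.
Convergents (p_i = a_i*p_{i-1} + p_{i-2}, q_i = a_i*q_{i-1} + q_{i-2} with p_{-2}=0, p_{-1}=1, q_{-2}=1, q_{-1}=0):
  i=0: a_0=9, p_0 = 9*1 + 0 = 9, q_0 = 9*0 + 1 = 1.
  i=1: a_1=1, p_1 = 1*9 + 1 = 10, q_1 = 1*1 + 0 = 1.
  i=2: a_2=8, p_2 = 8*10 + 9 = 89, q_2 = 8*1 + 1 = 9.
  i=3: a_3=1, p_3 = 1*89 + 10 = 99, q_3 = 1*9 + 1 = 10.
Check: 99^2 - 98*10^2 = 9801 - 9800 = 1, so (x, y) = (99, 10) solves the equation, and by the theorem it is the least positive solution.

(x, y) = (99, 10)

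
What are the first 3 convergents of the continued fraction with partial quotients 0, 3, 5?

Using the convergent recurrence p_i = a_i*p_{i-1} + p_{i-2}, q_i = a_i*q_{i-1} + q_{i-2} with p_{-2}=0, p_{-1}=1, q_{-2}=1, q_{-1}=0:
  i=0: a_0=0, p_0 = 0*1 + 0 = 0, q_0 = 0*0 + 1 = 1.
  i=1: a_1=3, p_1 = 3*0 + 1 = 1, q_1 = 3*1 + 0 = 3.
  i=2: a_2=5, p_2 = 5*1 + 0 = 5, q_2 = 5*3 + 1 = 16.

0/1, 1/3, 5/16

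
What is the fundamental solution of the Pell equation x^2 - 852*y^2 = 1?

First expand sqrt(852) as a continued fraction. With x_i = (sqrt(852) + m_i)/d_i and (m_0, d_0) = (0, 1): a_0 = floor(sqrt(852)) = 29, since 29^2 = 841 <= 852 < 900 = 30^2.
Iterate m_{i+1} = d_i*a_i - m_i, d_{i+1} = (852 - m_{i+1}^2)/d_i, a_{i+1} = floor((a_0 + m_{i+1})/d_{i+1}):
  m_1 = 1*29 - 0 = 29, d_1 = (852 - 29^2)/1 = 11/1 = 11, a_1 = floor((29 + 29)/11) = 5.
  m_2 = 11*5 - 29 = 26, d_2 = (852 - 26^2)/11 = 176/11 = 16, a_2 = floor((29 + 26)/16) = 3.
  m_3 = 16*3 - 26 = 22, d_3 = (852 - 22^2)/16 = 368/16 = 23, a_3 = floor((29 + 22)/23) = 2.
  m_4 = 23*2 - 22 = 24, d_4 = (852 - 24^2)/23 = 276/23 = 12, a_4 = floor((29 + 24)/12) = 4.
  m_5 = 12*4 - 24 = 24, d_5 = (852 - 24^2)/12 = 276/12 = 23, a_5 = floor((29 + 24)/23) = 2.
  m_6 = 23*2 - 24 = 22, d_6 = (852 - 22^2)/23 = 368/23 = 16, a_6 = floor((29 + 22)/16) = 3.
  m_7 = 16*3 - 22 = 26, d_7 = (852 - 26^2)/16 = 176/16 = 11, a_7 = floor((29 + 26)/11) = 5.
  m_8 = 11*5 - 26 = 29, d_8 = (852 - 29^2)/11 = 11/11 = 1, a_8 = floor((29 + 29)/1) = 58.
  m_9 = 1*58 - 29 = 29, d_9 = (852 - 29^2)/1 = 11/1 = 11: (m_9, d_9) = (m_1, d_1) = (29, 11), so from here the quotients repeat a_1, ..., a_8; the period length is 8.
So sqrt(852) = [29; (5, 3, 2, 4, 2, 3, 5, 58)] with period length k = 8.
k is even, so the fundamental solution of x^2 - 852y^2 = 1 is (p_{k-1}, q_{k-1}) = (p_7, q_7); compute convergents through index 7.
Convergents (p_i = a_i*p_{i-1} + p_{i-2}, q_i = a_i*q_{i-1} + q_{i-2} with p_{-2}=0, p_{-1}=1, q_{-2}=1, q_{-1}=0):
  i=0: a_0=29, p_0 = 29*1 + 0 = 29, q_0 = 29*0 + 1 = 1.
  i=1: a_1=5, p_1 = 5*29 + 1 = 146, q_1 = 5*1 + 0 = 5.
  i=2: a_2=3, p_2 = 3*146 + 29 = 467, q_2 = 3*5 + 1 = 16.
  i=3: a_3=2, p_3 = 2*467 + 146 = 1080, q_3 = 2*16 + 5 = 37.
  i=4: a_4=4, p_4 = 4*1080 + 467 = 4787, q_4 = 4*37 + 16 = 164.
  i=5: a_5=2, p_5 = 2*4787 + 1080 = 10654, q_5 = 2*164 + 37 = 365.
  i=6: a_6=3, p_6 = 3*10654 + 4787 = 36749, q_6 = 3*365 + 164 = 1259.
  i=7: a_7=5, p_7 = 5*36749 + 10654 = 194399, q_7 = 5*1259 + 365 = 6660.
Check: 194399^2 - 852*6660^2 = 37790971201 - 37790971200 = 1, so (x, y) = (194399, 6660) solves the equation, and by the theorem it is the least positive solution.

(x, y) = (194399, 6660)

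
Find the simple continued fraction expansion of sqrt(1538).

Write x_i = (sqrt(1538) + m_i)/d_i with (m_0, d_0) = (0, 1). a_0 = floor(sqrt(1538)) = 39, since 39^2 = 1521 <= 1538 < 1600 = 40^2.
Iterate m_{i+1} = d_i*a_i - m_i, d_{i+1} = (1538 - m_{i+1}^2)/d_i, a_{i+1} = floor((a_0 + m_{i+1})/d_{i+1}):
  m_1 = 1*39 - 0 = 39, d_1 = (1538 - 39^2)/1 = 17/1 = 17, a_1 = floor((39 + 39)/17) = 4.
  m_2 = 17*4 - 39 = 29, d_2 = (1538 - 29^2)/17 = 697/17 = 41, a_2 = floor((39 + 29)/41) = 1.
  m_3 = 41*1 - 29 = 12, d_3 = (1538 - 12^2)/41 = 1394/41 = 34, a_3 = floor((39 + 12)/34) = 1.
  m_4 = 34*1 - 12 = 22, d_4 = (1538 - 22^2)/34 = 1054/34 = 31, a_4 = floor((39 + 22)/31) = 1.
  m_5 = 31*1 - 22 = 9, d_5 = (1538 - 9^2)/31 = 1457/31 = 47, a_5 = floor((39 + 9)/47) = 1.
  m_6 = 47*1 - 9 = 38, d_6 = (1538 - 38^2)/47 = 94/47 = 2, a_6 = floor((39 + 38)/2) = 38.
  m_7 = 2*38 - 38 = 38, d_7 = (1538 - 38^2)/2 = 94/2 = 47, a_7 = floor((39 + 38)/47) = 1.
  m_8 = 47*1 - 38 = 9, d_8 = (1538 - 9^2)/47 = 1457/47 = 31, a_8 = floor((39 + 9)/31) = 1.
  m_9 = 31*1 - 9 = 22, d_9 = (1538 - 22^2)/31 = 1054/31 = 34, a_9 = floor((39 + 22)/34) = 1.
  m_10 = 34*1 - 22 = 12, d_10 = (1538 - 12^2)/34 = 1394/34 = 41, a_10 = floor((39 + 12)/41) = 1.
  m_11 = 41*1 - 12 = 29, d_11 = (1538 - 29^2)/41 = 697/41 = 17, a_11 = floor((39 + 29)/17) = 4.
  m_12 = 17*4 - 29 = 39, d_12 = (1538 - 39^2)/17 = 17/17 = 1, a_12 = floor((39 + 39)/1) = 78.
  m_13 = 1*78 - 39 = 39, d_13 = (1538 - 39^2)/1 = 17/1 = 17: (m_13, d_13) = (m_1, d_1) = (39, 17), so from here the quotients repeat a_1, ..., a_12; the period length is 12.
Hence the expansion of sqrt(1538) is a_0 = 39 followed by the repeating block 4, 1, 1, 1, 1, 38, 1, 1, 1, 1, 4, 78 (period 12).

[39; (4, 1, 1, 1, 1, 38, 1, 1, 1, 1, 4, 78)]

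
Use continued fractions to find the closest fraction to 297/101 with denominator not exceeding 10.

29/10

Expand x = 297/101 as a continued fraction with the Euclidean algorithm:
  297 = 2*101 + 95, so a_0 = 2.
  101 = 1*95 + 6, so a_1 = 1.
  95 = 15*6 + 5, so a_2 = 15.
  6 = 1*5 + 1, so a_3 = 1.
  5 = 5*1 + 0, so a_4 = 5.
so x = [2; 1, 15, 1, 5].
Convergents (p_i = a_i*p_{i-1} + p_{i-2}, q_i = a_i*q_{i-1} + q_{i-2} with p_{-2}=0, p_{-1}=1, q_{-2}=1, q_{-1}=0), until the denominator exceeds 10:
  i=0: a_0=2, p_0 = 2*1 + 0 = 2, q_0 = 2*0 + 1 = 1.
  i=1: a_1=1, p_1 = 1*2 + 1 = 3, q_1 = 1*1 + 0 = 1.
  i=2: a_2=15, p_2 = 15*3 + 2 = 47, q_2 = 15*1 + 1 = 16.
q_2 = 16 > 10, so the last convergent with denominator <= 10 is p_1/q_1 = 3/1.
The closest fraction with denominator <= 10 is either p_1/q_1 or the intermediate fraction (k*p_1 + p_0)/(k*q_1 + q_0) with the largest k >= 1 whose denominator stays <= 10; these approach x as k grows, and every other convergent or intermediate fraction in range is farther away.
Largest k: floor((10 - q_0)/q_1) = floor((10 - 1)/1) = 9.
That gives (9*3 + 2)/(9*1 + 1) = 29/10.
Compare the errors: |x - 3/1| = |297*1 - 3*101|/(101*1) = 6/101, and |x - 29/10| = |297*10 - 29*101|/(101*10) = 41/1010.
Cross-multiplying, 41*101 = 4141 < 6060 = 6*1010, so 41/1010 is smaller: the intermediate fraction 29/10 is closer to x than 3/1.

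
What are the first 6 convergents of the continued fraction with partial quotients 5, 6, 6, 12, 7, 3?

Using the convergent recurrence p_i = a_i*p_{i-1} + p_{i-2}, q_i = a_i*q_{i-1} + q_{i-2} with p_{-2}=0, p_{-1}=1, q_{-2}=1, q_{-1}=0:
  i=0: a_0=5, p_0 = 5*1 + 0 = 5, q_0 = 5*0 + 1 = 1.
  i=1: a_1=6, p_1 = 6*5 + 1 = 31, q_1 = 6*1 + 0 = 6.
  i=2: a_2=6, p_2 = 6*31 + 5 = 191, q_2 = 6*6 + 1 = 37.
  i=3: a_3=12, p_3 = 12*191 + 31 = 2323, q_3 = 12*37 + 6 = 450.
  i=4: a_4=7, p_4 = 7*2323 + 191 = 16452, q_4 = 7*450 + 37 = 3187.
  i=5: a_5=3, p_5 = 3*16452 + 2323 = 51679, q_5 = 3*3187 + 450 = 10011.

5/1, 31/6, 191/37, 2323/450, 16452/3187, 51679/10011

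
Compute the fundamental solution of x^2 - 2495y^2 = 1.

First expand sqrt(2495) as a continued fraction. With x_i = (sqrt(2495) + m_i)/d_i and (m_0, d_0) = (0, 1): a_0 = floor(sqrt(2495)) = 49, since 49^2 = 2401 <= 2495 < 2500 = 50^2.
Iterate m_{i+1} = d_i*a_i - m_i, d_{i+1} = (2495 - m_{i+1}^2)/d_i, a_{i+1} = floor((a_0 + m_{i+1})/d_{i+1}):
  m_1 = 1*49 - 0 = 49, d_1 = (2495 - 49^2)/1 = 94/1 = 94, a_1 = floor((49 + 49)/94) = 1.
  m_2 = 94*1 - 49 = 45, d_2 = (2495 - 45^2)/94 = 470/94 = 5, a_2 = floor((49 + 45)/5) = 18.
  m_3 = 5*18 - 45 = 45, d_3 = (2495 - 45^2)/5 = 470/5 = 94, a_3 = floor((49 + 45)/94) = 1.
  m_4 = 94*1 - 45 = 49, d_4 = (2495 - 49^2)/94 = 94/94 = 1, a_4 = floor((49 + 49)/1) = 98.
  m_5 = 1*98 - 49 = 49, d_5 = (2495 - 49^2)/1 = 94/1 = 94: (m_5, d_5) = (m_1, d_1) = (49, 94), so from here the quotients repeat a_1, ..., a_4; the period length is 4.
So sqrt(2495) = [49; (1, 18, 1, 98)] with period length k = 4.
k is even, so the fundamental solution of x^2 - 2495y^2 = 1 is (p_{k-1}, q_{k-1}) = (p_3, q_3); compute convergents through index 3.
Convergents (p_i = a_i*p_{i-1} + p_{i-2}, q_i = a_i*q_{i-1} + q_{i-2} with p_{-2}=0, p_{-1}=1, q_{-2}=1, q_{-1}=0):
  i=0: a_0=49, p_0 = 49*1 + 0 = 49, q_0 = 49*0 + 1 = 1.
  i=1: a_1=1, p_1 = 1*49 + 1 = 50, q_1 = 1*1 + 0 = 1.
  i=2: a_2=18, p_2 = 18*50 + 49 = 949, q_2 = 18*1 + 1 = 19.
  i=3: a_3=1, p_3 = 1*949 + 50 = 999, q_3 = 1*19 + 1 = 20.
Check: 999^2 - 2495*20^2 = 998001 - 998000 = 1, so (x, y) = (999, 20) solves the equation, and by the theorem it is the least positive solution.

(x, y) = (999, 20)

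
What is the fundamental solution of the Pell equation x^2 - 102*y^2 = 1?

First expand sqrt(102) as a continued fraction. With x_i = (sqrt(102) + m_i)/d_i and (m_0, d_0) = (0, 1): a_0 = floor(sqrt(102)) = 10, since 10^2 = 100 <= 102 < 121 = 11^2.
Iterate m_{i+1} = d_i*a_i - m_i, d_{i+1} = (102 - m_{i+1}^2)/d_i, a_{i+1} = floor((a_0 + m_{i+1})/d_{i+1}):
  m_1 = 1*10 - 0 = 10, d_1 = (102 - 10^2)/1 = 2/1 = 2, a_1 = floor((10 + 10)/2) = 10.
  m_2 = 2*10 - 10 = 10, d_2 = (102 - 10^2)/2 = 2/2 = 1, a_2 = floor((10 + 10)/1) = 20.
  m_3 = 1*20 - 10 = 10, d_3 = (102 - 10^2)/1 = 2/1 = 2: (m_3, d_3) = (m_1, d_1) = (10, 2), so from here the quotients repeat a_1, a_2; the period length is 2.
So sqrt(102) = [10; (10, 20)] with period length k = 2.
k is even, so the fundamental solution of x^2 - 102y^2 = 1 is (p_{k-1}, q_{k-1}) = (p_1, q_1); compute convergents through index 1.
Convergents (p_i = a_i*p_{i-1} + p_{i-2}, q_i = a_i*q_{i-1} + q_{i-2} with p_{-2}=0, p_{-1}=1, q_{-2}=1, q_{-1}=0):
  i=0: a_0=10, p_0 = 10*1 + 0 = 10, q_0 = 10*0 + 1 = 1.
  i=1: a_1=10, p_1 = 10*10 + 1 = 101, q_1 = 10*1 + 0 = 10.
Check: 101^2 - 102*10^2 = 10201 - 10200 = 1, so (x, y) = (101, 10) solves the equation, and by the theorem it is the least positive solution.

(x, y) = (101, 10)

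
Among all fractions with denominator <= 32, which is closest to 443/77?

23/4

Expand x = 443/77 as a continued fraction with the Euclidean algorithm:
  443 = 5*77 + 58, so a_0 = 5.
  77 = 1*58 + 19, so a_1 = 1.
  58 = 3*19 + 1, so a_2 = 3.
  19 = 19*1 + 0, so a_3 = 19.
so x = [5; 1, 3, 19].
Convergents (p_i = a_i*p_{i-1} + p_{i-2}, q_i = a_i*q_{i-1} + q_{i-2} with p_{-2}=0, p_{-1}=1, q_{-2}=1, q_{-1}=0), until the denominator exceeds 32:
  i=0: a_0=5, p_0 = 5*1 + 0 = 5, q_0 = 5*0 + 1 = 1.
  i=1: a_1=1, p_1 = 1*5 + 1 = 6, q_1 = 1*1 + 0 = 1.
  i=2: a_2=3, p_2 = 3*6 + 5 = 23, q_2 = 3*1 + 1 = 4.
  i=3: a_3=19, p_3 = 19*23 + 6 = 443, q_3 = 19*4 + 1 = 77.
q_3 = 77 > 32, so the last convergent with denominator <= 32 is p_2/q_2 = 23/4.
The closest fraction with denominator <= 32 is either p_2/q_2 or the intermediate fraction (k*p_2 + p_1)/(k*q_2 + q_1) with the largest k >= 1 whose denominator stays <= 32; these approach x as k grows, and every other convergent or intermediate fraction in range is farther away.
Largest k: floor((32 - q_1)/q_2) = floor((32 - 1)/4) = 7.
That gives (7*23 + 6)/(7*4 + 1) = 167/29.
Compare the errors: |x - 23/4| = |443*4 - 23*77|/(77*4) = 1/308, and |x - 167/29| = |443*29 - 167*77|/(77*29) = 12/2233.
Cross-multiplying, 1*2233 = 2233 < 3696 = 12*308, so 1/308 is smaller: the convergent 23/4 is closer to x than 167/29.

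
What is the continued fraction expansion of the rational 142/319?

[0; 2, 4, 17, 2]

Run the Euclidean algorithm on 142 and 319; the successive quotients are the partial quotients a_0, a_1, ... (each step inverts the fractional part left over by the previous one):
  142 = 0*319 + 142, so a_0 = 0.
  319 = 2*142 + 35, so a_1 = 2.
  142 = 4*35 + 2, so a_2 = 4.
  35 = 17*2 + 1, so a_3 = 17.
  2 = 2*1 + 0, so a_4 = 2.
The remainder reaches 0 after 5 divisions, so the expansion has 5 partial quotients, read off in order.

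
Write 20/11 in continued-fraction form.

Run the Euclidean algorithm on 20 and 11; the successive quotients are the partial quotients a_0, a_1, ... (each step inverts the fractional part left over by the previous one):
  20 = 1*11 + 9, so a_0 = 1.
  11 = 1*9 + 2, so a_1 = 1.
  9 = 4*2 + 1, so a_2 = 4.
  2 = 2*1 + 0, so a_3 = 2.
The remainder reaches 0 after 4 divisions, so the expansion has 4 partial quotients, read off in order.

[1; 1, 4, 2]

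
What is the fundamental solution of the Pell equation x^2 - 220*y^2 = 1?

First expand sqrt(220) as a continued fraction. With x_i = (sqrt(220) + m_i)/d_i and (m_0, d_0) = (0, 1): a_0 = floor(sqrt(220)) = 14, since 14^2 = 196 <= 220 < 225 = 15^2.
Iterate m_{i+1} = d_i*a_i - m_i, d_{i+1} = (220 - m_{i+1}^2)/d_i, a_{i+1} = floor((a_0 + m_{i+1})/d_{i+1}):
  m_1 = 1*14 - 0 = 14, d_1 = (220 - 14^2)/1 = 24/1 = 24, a_1 = floor((14 + 14)/24) = 1.
  m_2 = 24*1 - 14 = 10, d_2 = (220 - 10^2)/24 = 120/24 = 5, a_2 = floor((14 + 10)/5) = 4.
  m_3 = 5*4 - 10 = 10, d_3 = (220 - 10^2)/5 = 120/5 = 24, a_3 = floor((14 + 10)/24) = 1.
  m_4 = 24*1 - 10 = 14, d_4 = (220 - 14^2)/24 = 24/24 = 1, a_4 = floor((14 + 14)/1) = 28.
  m_5 = 1*28 - 14 = 14, d_5 = (220 - 14^2)/1 = 24/1 = 24: (m_5, d_5) = (m_1, d_1) = (14, 24), so from here the quotients repeat a_1, ..., a_4; the period length is 4.
So sqrt(220) = [14; (1, 4, 1, 28)] with period length k = 4.
k is even, so the fundamental solution of x^2 - 220y^2 = 1 is (p_{k-1}, q_{k-1}) = (p_3, q_3); compute convergents through index 3.
Convergents (p_i = a_i*p_{i-1} + p_{i-2}, q_i = a_i*q_{i-1} + q_{i-2} with p_{-2}=0, p_{-1}=1, q_{-2}=1, q_{-1}=0):
  i=0: a_0=14, p_0 = 14*1 + 0 = 14, q_0 = 14*0 + 1 = 1.
  i=1: a_1=1, p_1 = 1*14 + 1 = 15, q_1 = 1*1 + 0 = 1.
  i=2: a_2=4, p_2 = 4*15 + 14 = 74, q_2 = 4*1 + 1 = 5.
  i=3: a_3=1, p_3 = 1*74 + 15 = 89, q_3 = 1*5 + 1 = 6.
Check: 89^2 - 220*6^2 = 7921 - 7920 = 1, so (x, y) = (89, 6) solves the equation, and by the theorem it is the least positive solution.

(x, y) = (89, 6)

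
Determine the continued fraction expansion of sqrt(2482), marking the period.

[49; (1, 4, 1, 1, 4, 1, 98)]

Write x_i = (sqrt(2482) + m_i)/d_i with (m_0, d_0) = (0, 1). a_0 = floor(sqrt(2482)) = 49, since 49^2 = 2401 <= 2482 < 2500 = 50^2.
Iterate m_{i+1} = d_i*a_i - m_i, d_{i+1} = (2482 - m_{i+1}^2)/d_i, a_{i+1} = floor((a_0 + m_{i+1})/d_{i+1}):
  m_1 = 1*49 - 0 = 49, d_1 = (2482 - 49^2)/1 = 81/1 = 81, a_1 = floor((49 + 49)/81) = 1.
  m_2 = 81*1 - 49 = 32, d_2 = (2482 - 32^2)/81 = 1458/81 = 18, a_2 = floor((49 + 32)/18) = 4.
  m_3 = 18*4 - 32 = 40, d_3 = (2482 - 40^2)/18 = 882/18 = 49, a_3 = floor((49 + 40)/49) = 1.
  m_4 = 49*1 - 40 = 9, d_4 = (2482 - 9^2)/49 = 2401/49 = 49, a_4 = floor((49 + 9)/49) = 1.
  m_5 = 49*1 - 9 = 40, d_5 = (2482 - 40^2)/49 = 882/49 = 18, a_5 = floor((49 + 40)/18) = 4.
  m_6 = 18*4 - 40 = 32, d_6 = (2482 - 32^2)/18 = 1458/18 = 81, a_6 = floor((49 + 32)/81) = 1.
  m_7 = 81*1 - 32 = 49, d_7 = (2482 - 49^2)/81 = 81/81 = 1, a_7 = floor((49 + 49)/1) = 98.
  m_8 = 1*98 - 49 = 49, d_8 = (2482 - 49^2)/1 = 81/1 = 81: (m_8, d_8) = (m_1, d_1) = (49, 81), so from here the quotients repeat a_1, ..., a_7; the period length is 7.
Hence the expansion of sqrt(2482) is a_0 = 49 followed by the repeating block 1, 4, 1, 1, 4, 1, 98 (period 7).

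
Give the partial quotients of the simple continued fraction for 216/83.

Run the Euclidean algorithm on 216 and 83; the successive quotients are the partial quotients a_0, a_1, ... (each step inverts the fractional part left over by the previous one):
  216 = 2*83 + 50, so a_0 = 2.
  83 = 1*50 + 33, so a_1 = 1.
  50 = 1*33 + 17, so a_2 = 1.
  33 = 1*17 + 16, so a_3 = 1.
  17 = 1*16 + 1, so a_4 = 1.
  16 = 16*1 + 0, so a_5 = 16.
The remainder reaches 0 after 6 divisions, so the expansion has 6 partial quotients, read off in order.

[2; 1, 1, 1, 1, 16]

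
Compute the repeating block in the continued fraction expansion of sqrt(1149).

Write x_i = (sqrt(1149) + m_i)/d_i with (m_0, d_0) = (0, 1). a_0 = floor(sqrt(1149)) = 33, since 33^2 = 1089 <= 1149 < 1156 = 34^2.
Iterate m_{i+1} = d_i*a_i - m_i, d_{i+1} = (1149 - m_{i+1}^2)/d_i, a_{i+1} = floor((a_0 + m_{i+1})/d_{i+1}):
  m_1 = 1*33 - 0 = 33, d_1 = (1149 - 33^2)/1 = 60/1 = 60, a_1 = floor((33 + 33)/60) = 1.
  m_2 = 60*1 - 33 = 27, d_2 = (1149 - 27^2)/60 = 420/60 = 7, a_2 = floor((33 + 27)/7) = 8.
  m_3 = 7*8 - 27 = 29, d_3 = (1149 - 29^2)/7 = 308/7 = 44, a_3 = floor((33 + 29)/44) = 1.
  m_4 = 44*1 - 29 = 15, d_4 = (1149 - 15^2)/44 = 924/44 = 21, a_4 = floor((33 + 15)/21) = 2.
  m_5 = 21*2 - 15 = 27, d_5 = (1149 - 27^2)/21 = 420/21 = 20, a_5 = floor((33 + 27)/20) = 3.
  m_6 = 20*3 - 27 = 33, d_6 = (1149 - 33^2)/20 = 60/20 = 3, a_6 = floor((33 + 33)/3) = 22.
  m_7 = 3*22 - 33 = 33, d_7 = (1149 - 33^2)/3 = 60/3 = 20, a_7 = floor((33 + 33)/20) = 3.
  m_8 = 20*3 - 33 = 27, d_8 = (1149 - 27^2)/20 = 420/20 = 21, a_8 = floor((33 + 27)/21) = 2.
  m_9 = 21*2 - 27 = 15, d_9 = (1149 - 15^2)/21 = 924/21 = 44, a_9 = floor((33 + 15)/44) = 1.
  m_10 = 44*1 - 15 = 29, d_10 = (1149 - 29^2)/44 = 308/44 = 7, a_10 = floor((33 + 29)/7) = 8.
  m_11 = 7*8 - 29 = 27, d_11 = (1149 - 27^2)/7 = 420/7 = 60, a_11 = floor((33 + 27)/60) = 1.
  m_12 = 60*1 - 27 = 33, d_12 = (1149 - 33^2)/60 = 60/60 = 1, a_12 = floor((33 + 33)/1) = 66.
  m_13 = 1*66 - 33 = 33, d_13 = (1149 - 33^2)/1 = 60/1 = 60: (m_13, d_13) = (m_1, d_1) = (33, 60), so from here the quotients repeat a_1, ..., a_12; the period length is 12.
Hence the expansion of sqrt(1149) is a_0 = 33 followed by the repeating block 1, 8, 1, 2, 3, 22, 3, 2, 1, 8, 1, 66 (period 12).

[33; (1, 8, 1, 2, 3, 22, 3, 2, 1, 8, 1, 66)]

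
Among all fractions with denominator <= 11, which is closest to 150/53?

17/6

Expand x = 150/53 as a continued fraction with the Euclidean algorithm:
  150 = 2*53 + 44, so a_0 = 2.
  53 = 1*44 + 9, so a_1 = 1.
  44 = 4*9 + 8, so a_2 = 4.
  9 = 1*8 + 1, so a_3 = 1.
  8 = 8*1 + 0, so a_4 = 8.
so x = [2; 1, 4, 1, 8].
Convergents (p_i = a_i*p_{i-1} + p_{i-2}, q_i = a_i*q_{i-1} + q_{i-2} with p_{-2}=0, p_{-1}=1, q_{-2}=1, q_{-1}=0), until the denominator exceeds 11:
  i=0: a_0=2, p_0 = 2*1 + 0 = 2, q_0 = 2*0 + 1 = 1.
  i=1: a_1=1, p_1 = 1*2 + 1 = 3, q_1 = 1*1 + 0 = 1.
  i=2: a_2=4, p_2 = 4*3 + 2 = 14, q_2 = 4*1 + 1 = 5.
  i=3: a_3=1, p_3 = 1*14 + 3 = 17, q_3 = 1*5 + 1 = 6.
  i=4: a_4=8, p_4 = 8*17 + 14 = 150, q_4 = 8*6 + 5 = 53.
q_4 = 53 > 11, so the last convergent with denominator <= 11 is p_3/q_3 = 17/6.
The closest fraction with denominator <= 11 is either p_3/q_3 or the intermediate fraction (k*p_3 + p_2)/(k*q_3 + q_2) with the largest k >= 1 whose denominator stays <= 11; these approach x as k grows, and every other convergent or intermediate fraction in range is farther away.
Largest k: floor((11 - q_2)/q_3) = floor((11 - 5)/6) = 1.
That gives (1*17 + 14)/(1*6 + 5) = 31/11.
Compare the errors: |x - 17/6| = |150*6 - 17*53|/(53*6) = 1/318, and |x - 31/11| = |150*11 - 31*53|/(53*11) = 7/583.
Cross-multiplying, 1*583 = 583 < 2226 = 7*318, so 1/318 is smaller: the convergent 17/6 is closer to x than 31/11.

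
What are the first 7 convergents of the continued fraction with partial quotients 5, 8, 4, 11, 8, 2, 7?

Using the convergent recurrence p_i = a_i*p_{i-1} + p_{i-2}, q_i = a_i*q_{i-1} + q_{i-2} with p_{-2}=0, p_{-1}=1, q_{-2}=1, q_{-1}=0:
  i=0: a_0=5, p_0 = 5*1 + 0 = 5, q_0 = 5*0 + 1 = 1.
  i=1: a_1=8, p_1 = 8*5 + 1 = 41, q_1 = 8*1 + 0 = 8.
  i=2: a_2=4, p_2 = 4*41 + 5 = 169, q_2 = 4*8 + 1 = 33.
  i=3: a_3=11, p_3 = 11*169 + 41 = 1900, q_3 = 11*33 + 8 = 371.
  i=4: a_4=8, p_4 = 8*1900 + 169 = 15369, q_4 = 8*371 + 33 = 3001.
  i=5: a_5=2, p_5 = 2*15369 + 1900 = 32638, q_5 = 2*3001 + 371 = 6373.
  i=6: a_6=7, p_6 = 7*32638 + 15369 = 243835, q_6 = 7*6373 + 3001 = 47612.

5/1, 41/8, 169/33, 1900/371, 15369/3001, 32638/6373, 243835/47612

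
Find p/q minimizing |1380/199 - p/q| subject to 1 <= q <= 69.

319/46

Expand x = 1380/199 as a continued fraction with the Euclidean algorithm:
  1380 = 6*199 + 186, so a_0 = 6.
  199 = 1*186 + 13, so a_1 = 1.
  186 = 14*13 + 4, so a_2 = 14.
  13 = 3*4 + 1, so a_3 = 3.
  4 = 4*1 + 0, so a_4 = 4.
so x = [6; 1, 14, 3, 4].
Convergents (p_i = a_i*p_{i-1} + p_{i-2}, q_i = a_i*q_{i-1} + q_{i-2} with p_{-2}=0, p_{-1}=1, q_{-2}=1, q_{-1}=0), until the denominator exceeds 69:
  i=0: a_0=6, p_0 = 6*1 + 0 = 6, q_0 = 6*0 + 1 = 1.
  i=1: a_1=1, p_1 = 1*6 + 1 = 7, q_1 = 1*1 + 0 = 1.
  i=2: a_2=14, p_2 = 14*7 + 6 = 104, q_2 = 14*1 + 1 = 15.
  i=3: a_3=3, p_3 = 3*104 + 7 = 319, q_3 = 3*15 + 1 = 46.
  i=4: a_4=4, p_4 = 4*319 + 104 = 1380, q_4 = 4*46 + 15 = 199.
q_4 = 199 > 69, so the last convergent with denominator <= 69 is p_3/q_3 = 319/46.
The closest fraction with denominator <= 69 is either p_3/q_3 or the intermediate fraction (k*p_3 + p_2)/(k*q_3 + q_2) with the largest k >= 1 whose denominator stays <= 69; these approach x as k grows, and every other convergent or intermediate fraction in range is farther away.
Largest k: floor((69 - q_2)/q_3) = floor((69 - 15)/46) = 1.
That gives (1*319 + 104)/(1*46 + 15) = 423/61.
Compare the errors: |x - 319/46| = |1380*46 - 319*199|/(199*46) = 1/9154, and |x - 423/61| = |1380*61 - 423*199|/(199*61) = 3/12139.
Cross-multiplying, 1*12139 = 12139 < 27462 = 3*9154, so 1/9154 is smaller: the convergent 319/46 is closer to x than 423/61.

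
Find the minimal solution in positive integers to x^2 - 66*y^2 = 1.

First expand sqrt(66) as a continued fraction. With x_i = (sqrt(66) + m_i)/d_i and (m_0, d_0) = (0, 1): a_0 = floor(sqrt(66)) = 8, since 8^2 = 64 <= 66 < 81 = 9^2.
Iterate m_{i+1} = d_i*a_i - m_i, d_{i+1} = (66 - m_{i+1}^2)/d_i, a_{i+1} = floor((a_0 + m_{i+1})/d_{i+1}):
  m_1 = 1*8 - 0 = 8, d_1 = (66 - 8^2)/1 = 2/1 = 2, a_1 = floor((8 + 8)/2) = 8.
  m_2 = 2*8 - 8 = 8, d_2 = (66 - 8^2)/2 = 2/2 = 1, a_2 = floor((8 + 8)/1) = 16.
  m_3 = 1*16 - 8 = 8, d_3 = (66 - 8^2)/1 = 2/1 = 2: (m_3, d_3) = (m_1, d_1) = (8, 2), so from here the quotients repeat a_1, a_2; the period length is 2.
So sqrt(66) = [8; (8, 16)] with period length k = 2.
k is even, so the fundamental solution of x^2 - 66y^2 = 1 is (p_{k-1}, q_{k-1}) = (p_1, q_1); compute convergents through index 1.
Convergents (p_i = a_i*p_{i-1} + p_{i-2}, q_i = a_i*q_{i-1} + q_{i-2} with p_{-2}=0, p_{-1}=1, q_{-2}=1, q_{-1}=0):
  i=0: a_0=8, p_0 = 8*1 + 0 = 8, q_0 = 8*0 + 1 = 1.
  i=1: a_1=8, p_1 = 8*8 + 1 = 65, q_1 = 8*1 + 0 = 8.
Check: 65^2 - 66*8^2 = 4225 - 4224 = 1, so (x, y) = (65, 8) solves the equation, and by the theorem it is the least positive solution.

(x, y) = (65, 8)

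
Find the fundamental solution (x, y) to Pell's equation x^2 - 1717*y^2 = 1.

(x, y) = (51713, 1248)

First expand sqrt(1717) as a continued fraction. With x_i = (sqrt(1717) + m_i)/d_i and (m_0, d_0) = (0, 1): a_0 = floor(sqrt(1717)) = 41, since 41^2 = 1681 <= 1717 < 1764 = 42^2.
Iterate m_{i+1} = d_i*a_i - m_i, d_{i+1} = (1717 - m_{i+1}^2)/d_i, a_{i+1} = floor((a_0 + m_{i+1})/d_{i+1}):
  m_1 = 1*41 - 0 = 41, d_1 = (1717 - 41^2)/1 = 36/1 = 36, a_1 = floor((41 + 41)/36) = 2.
  m_2 = 36*2 - 41 = 31, d_2 = (1717 - 31^2)/36 = 756/36 = 21, a_2 = floor((41 + 31)/21) = 3.
  m_3 = 21*3 - 31 = 32, d_3 = (1717 - 32^2)/21 = 693/21 = 33, a_3 = floor((41 + 32)/33) = 2.
  m_4 = 33*2 - 32 = 34, d_4 = (1717 - 34^2)/33 = 561/33 = 17, a_4 = floor((41 + 34)/17) = 4.
  m_5 = 17*4 - 34 = 34, d_5 = (1717 - 34^2)/17 = 561/17 = 33, a_5 = floor((41 + 34)/33) = 2.
  m_6 = 33*2 - 34 = 32, d_6 = (1717 - 32^2)/33 = 693/33 = 21, a_6 = floor((41 + 32)/21) = 3.
  m_7 = 21*3 - 32 = 31, d_7 = (1717 - 31^2)/21 = 756/21 = 36, a_7 = floor((41 + 31)/36) = 2.
  m_8 = 36*2 - 31 = 41, d_8 = (1717 - 41^2)/36 = 36/36 = 1, a_8 = floor((41 + 41)/1) = 82.
  m_9 = 1*82 - 41 = 41, d_9 = (1717 - 41^2)/1 = 36/1 = 36: (m_9, d_9) = (m_1, d_1) = (41, 36), so from here the quotients repeat a_1, ..., a_8; the period length is 8.
So sqrt(1717) = [41; (2, 3, 2, 4, 2, 3, 2, 82)] with period length k = 8.
k is even, so the fundamental solution of x^2 - 1717y^2 = 1 is (p_{k-1}, q_{k-1}) = (p_7, q_7); compute convergents through index 7.
Convergents (p_i = a_i*p_{i-1} + p_{i-2}, q_i = a_i*q_{i-1} + q_{i-2} with p_{-2}=0, p_{-1}=1, q_{-2}=1, q_{-1}=0):
  i=0: a_0=41, p_0 = 41*1 + 0 = 41, q_0 = 41*0 + 1 = 1.
  i=1: a_1=2, p_1 = 2*41 + 1 = 83, q_1 = 2*1 + 0 = 2.
  i=2: a_2=3, p_2 = 3*83 + 41 = 290, q_2 = 3*2 + 1 = 7.
  i=3: a_3=2, p_3 = 2*290 + 83 = 663, q_3 = 2*7 + 2 = 16.
  i=4: a_4=4, p_4 = 4*663 + 290 = 2942, q_4 = 4*16 + 7 = 71.
  i=5: a_5=2, p_5 = 2*2942 + 663 = 6547, q_5 = 2*71 + 16 = 158.
  i=6: a_6=3, p_6 = 3*6547 + 2942 = 22583, q_6 = 3*158 + 71 = 545.
  i=7: a_7=2, p_7 = 2*22583 + 6547 = 51713, q_7 = 2*545 + 158 = 1248.
Check: 51713^2 - 1717*1248^2 = 2674234369 - 2674234368 = 1, so (x, y) = (51713, 1248) solves the equation, and by the theorem it is the least positive solution.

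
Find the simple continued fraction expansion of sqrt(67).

Write x_i = (sqrt(67) + m_i)/d_i with (m_0, d_0) = (0, 1). a_0 = floor(sqrt(67)) = 8, since 8^2 = 64 <= 67 < 81 = 9^2.
Iterate m_{i+1} = d_i*a_i - m_i, d_{i+1} = (67 - m_{i+1}^2)/d_i, a_{i+1} = floor((a_0 + m_{i+1})/d_{i+1}):
  m_1 = 1*8 - 0 = 8, d_1 = (67 - 8^2)/1 = 3/1 = 3, a_1 = floor((8 + 8)/3) = 5.
  m_2 = 3*5 - 8 = 7, d_2 = (67 - 7^2)/3 = 18/3 = 6, a_2 = floor((8 + 7)/6) = 2.
  m_3 = 6*2 - 7 = 5, d_3 = (67 - 5^2)/6 = 42/6 = 7, a_3 = floor((8 + 5)/7) = 1.
  m_4 = 7*1 - 5 = 2, d_4 = (67 - 2^2)/7 = 63/7 = 9, a_4 = floor((8 + 2)/9) = 1.
  m_5 = 9*1 - 2 = 7, d_5 = (67 - 7^2)/9 = 18/9 = 2, a_5 = floor((8 + 7)/2) = 7.
  m_6 = 2*7 - 7 = 7, d_6 = (67 - 7^2)/2 = 18/2 = 9, a_6 = floor((8 + 7)/9) = 1.
  m_7 = 9*1 - 7 = 2, d_7 = (67 - 2^2)/9 = 63/9 = 7, a_7 = floor((8 + 2)/7) = 1.
  m_8 = 7*1 - 2 = 5, d_8 = (67 - 5^2)/7 = 42/7 = 6, a_8 = floor((8 + 5)/6) = 2.
  m_9 = 6*2 - 5 = 7, d_9 = (67 - 7^2)/6 = 18/6 = 3, a_9 = floor((8 + 7)/3) = 5.
  m_10 = 3*5 - 7 = 8, d_10 = (67 - 8^2)/3 = 3/3 = 1, a_10 = floor((8 + 8)/1) = 16.
  m_11 = 1*16 - 8 = 8, d_11 = (67 - 8^2)/1 = 3/1 = 3: (m_11, d_11) = (m_1, d_1) = (8, 3), so from here the quotients repeat a_1, ..., a_10; the period length is 10.
Hence the expansion of sqrt(67) is a_0 = 8 followed by the repeating block 5, 2, 1, 1, 7, 1, 1, 2, 5, 16 (period 10).

[8; (5, 2, 1, 1, 7, 1, 1, 2, 5, 16)]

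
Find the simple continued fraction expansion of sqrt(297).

[17; (4, 3, 1, 1, 2, 1, 1, 3, 4, 34)]

Write x_i = (sqrt(297) + m_i)/d_i with (m_0, d_0) = (0, 1). a_0 = floor(sqrt(297)) = 17, since 17^2 = 289 <= 297 < 324 = 18^2.
Iterate m_{i+1} = d_i*a_i - m_i, d_{i+1} = (297 - m_{i+1}^2)/d_i, a_{i+1} = floor((a_0 + m_{i+1})/d_{i+1}):
  m_1 = 1*17 - 0 = 17, d_1 = (297 - 17^2)/1 = 8/1 = 8, a_1 = floor((17 + 17)/8) = 4.
  m_2 = 8*4 - 17 = 15, d_2 = (297 - 15^2)/8 = 72/8 = 9, a_2 = floor((17 + 15)/9) = 3.
  m_3 = 9*3 - 15 = 12, d_3 = (297 - 12^2)/9 = 153/9 = 17, a_3 = floor((17 + 12)/17) = 1.
  m_4 = 17*1 - 12 = 5, d_4 = (297 - 5^2)/17 = 272/17 = 16, a_4 = floor((17 + 5)/16) = 1.
  m_5 = 16*1 - 5 = 11, d_5 = (297 - 11^2)/16 = 176/16 = 11, a_5 = floor((17 + 11)/11) = 2.
  m_6 = 11*2 - 11 = 11, d_6 = (297 - 11^2)/11 = 176/11 = 16, a_6 = floor((17 + 11)/16) = 1.
  m_7 = 16*1 - 11 = 5, d_7 = (297 - 5^2)/16 = 272/16 = 17, a_7 = floor((17 + 5)/17) = 1.
  m_8 = 17*1 - 5 = 12, d_8 = (297 - 12^2)/17 = 153/17 = 9, a_8 = floor((17 + 12)/9) = 3.
  m_9 = 9*3 - 12 = 15, d_9 = (297 - 15^2)/9 = 72/9 = 8, a_9 = floor((17 + 15)/8) = 4.
  m_10 = 8*4 - 15 = 17, d_10 = (297 - 17^2)/8 = 8/8 = 1, a_10 = floor((17 + 17)/1) = 34.
  m_11 = 1*34 - 17 = 17, d_11 = (297 - 17^2)/1 = 8/1 = 8: (m_11, d_11) = (m_1, d_1) = (17, 8), so from here the quotients repeat a_1, ..., a_10; the period length is 10.
Hence the expansion of sqrt(297) is a_0 = 17 followed by the repeating block 4, 3, 1, 1, 2, 1, 1, 3, 4, 34 (period 10).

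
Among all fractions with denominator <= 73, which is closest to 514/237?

154/71

Expand x = 514/237 as a continued fraction with the Euclidean algorithm:
  514 = 2*237 + 40, so a_0 = 2.
  237 = 5*40 + 37, so a_1 = 5.
  40 = 1*37 + 3, so a_2 = 1.
  37 = 12*3 + 1, so a_3 = 12.
  3 = 3*1 + 0, so a_4 = 3.
so x = [2; 5, 1, 12, 3].
Convergents (p_i = a_i*p_{i-1} + p_{i-2}, q_i = a_i*q_{i-1} + q_{i-2} with p_{-2}=0, p_{-1}=1, q_{-2}=1, q_{-1}=0), until the denominator exceeds 73:
  i=0: a_0=2, p_0 = 2*1 + 0 = 2, q_0 = 2*0 + 1 = 1.
  i=1: a_1=5, p_1 = 5*2 + 1 = 11, q_1 = 5*1 + 0 = 5.
  i=2: a_2=1, p_2 = 1*11 + 2 = 13, q_2 = 1*5 + 1 = 6.
  i=3: a_3=12, p_3 = 12*13 + 11 = 167, q_3 = 12*6 + 5 = 77.
q_3 = 77 > 73, so the last convergent with denominator <= 73 is p_2/q_2 = 13/6.
The closest fraction with denominator <= 73 is either p_2/q_2 or the intermediate fraction (k*p_2 + p_1)/(k*q_2 + q_1) with the largest k >= 1 whose denominator stays <= 73; these approach x as k grows, and every other convergent or intermediate fraction in range is farther away.
Largest k: floor((73 - q_1)/q_2) = floor((73 - 5)/6) = 11.
That gives (11*13 + 11)/(11*6 + 5) = 154/71.
Compare the errors: |x - 13/6| = |514*6 - 13*237|/(237*6) = 3/1422, and |x - 154/71| = |514*71 - 154*237|/(237*71) = 4/16827.
Cross-multiplying, 4*1422 = 5688 < 50481 = 3*16827, so 4/16827 is smaller: the intermediate fraction 154/71 is closer to x than 13/6.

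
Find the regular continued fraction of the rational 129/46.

[2; 1, 4, 9]

Run the Euclidean algorithm on 129 and 46; the successive quotients are the partial quotients a_0, a_1, ... (each step inverts the fractional part left over by the previous one):
  129 = 2*46 + 37, so a_0 = 2.
  46 = 1*37 + 9, so a_1 = 1.
  37 = 4*9 + 1, so a_2 = 4.
  9 = 9*1 + 0, so a_3 = 9.
The remainder reaches 0 after 4 divisions, so the expansion has 4 partial quotients, read off in order.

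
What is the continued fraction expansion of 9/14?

Run the Euclidean algorithm on 9 and 14; the successive quotients are the partial quotients a_0, a_1, ... (each step inverts the fractional part left over by the previous one):
  9 = 0*14 + 9, so a_0 = 0.
  14 = 1*9 + 5, so a_1 = 1.
  9 = 1*5 + 4, so a_2 = 1.
  5 = 1*4 + 1, so a_3 = 1.
  4 = 4*1 + 0, so a_4 = 4.
The remainder reaches 0 after 5 divisions, so the expansion has 5 partial quotients, read off in order.

[0; 1, 1, 1, 4]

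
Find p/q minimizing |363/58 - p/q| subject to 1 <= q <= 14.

25/4

Expand x = 363/58 as a continued fraction with the Euclidean algorithm:
  363 = 6*58 + 15, so a_0 = 6.
  58 = 3*15 + 13, so a_1 = 3.
  15 = 1*13 + 2, so a_2 = 1.
  13 = 6*2 + 1, so a_3 = 6.
  2 = 2*1 + 0, so a_4 = 2.
so x = [6; 3, 1, 6, 2].
Convergents (p_i = a_i*p_{i-1} + p_{i-2}, q_i = a_i*q_{i-1} + q_{i-2} with p_{-2}=0, p_{-1}=1, q_{-2}=1, q_{-1}=0), until the denominator exceeds 14:
  i=0: a_0=6, p_0 = 6*1 + 0 = 6, q_0 = 6*0 + 1 = 1.
  i=1: a_1=3, p_1 = 3*6 + 1 = 19, q_1 = 3*1 + 0 = 3.
  i=2: a_2=1, p_2 = 1*19 + 6 = 25, q_2 = 1*3 + 1 = 4.
  i=3: a_3=6, p_3 = 6*25 + 19 = 169, q_3 = 6*4 + 3 = 27.
q_3 = 27 > 14, so the last convergent with denominator <= 14 is p_2/q_2 = 25/4.
The closest fraction with denominator <= 14 is either p_2/q_2 or the intermediate fraction (k*p_2 + p_1)/(k*q_2 + q_1) with the largest k >= 1 whose denominator stays <= 14; these approach x as k grows, and every other convergent or intermediate fraction in range is farther away.
Largest k: floor((14 - q_1)/q_2) = floor((14 - 3)/4) = 2.
That gives (2*25 + 19)/(2*4 + 3) = 69/11.
Compare the errors: |x - 25/4| = |363*4 - 25*58|/(58*4) = 2/232, and |x - 69/11| = |363*11 - 69*58|/(58*11) = 9/638.
Cross-multiplying, 2*638 = 1276 < 2088 = 9*232, so 2/232 is smaller: the convergent 25/4 is closer to x than 69/11.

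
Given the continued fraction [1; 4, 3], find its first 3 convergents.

Using the convergent recurrence p_i = a_i*p_{i-1} + p_{i-2}, q_i = a_i*q_{i-1} + q_{i-2} with p_{-2}=0, p_{-1}=1, q_{-2}=1, q_{-1}=0:
  i=0: a_0=1, p_0 = 1*1 + 0 = 1, q_0 = 1*0 + 1 = 1.
  i=1: a_1=4, p_1 = 4*1 + 1 = 5, q_1 = 4*1 + 0 = 4.
  i=2: a_2=3, p_2 = 3*5 + 1 = 16, q_2 = 3*4 + 1 = 13.

1/1, 5/4, 16/13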